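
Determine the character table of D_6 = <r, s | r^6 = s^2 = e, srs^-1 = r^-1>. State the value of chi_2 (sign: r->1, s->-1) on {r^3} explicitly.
Conjugacy classes: {e} of size 1, {r^3} of size 1, {r^1, r^5} of size 2, {r^2, r^4} of size 2, {s, sr^2, ...} of size 3, {sr, sr^3, ...} of size 3.
Character table:
  irrep \ class              {e} (size 1)  {r^3} (size 1)  {r^1, r^5} (size 2)  {r^2, r^4} (size 2)  {s, sr^2, ...} (size 3)  {sr, sr^3, ...} (size 3)
  chi_1 (triv)               1             1               1                    1                    1                        1                       
  chi_2 (sign: r->1, s->-1)  1             1               1                    1                    -1                       -1                      
  chi_3 (r->-1, s->1)        1             -1              -1                   1                    1                        -1                      
  chi_4 (r->-1, s->-1)       1             -1              -1                   1                    -1                       1                       
  chi_5 (2d, j=1)            2             -2              1                    -1                   0                        0                       
  chi_6 (2d, j=2)            2             2               -1                   -1                   0                        0                       

Spot check: chi_2 (sign: r->1, s->-1) on {r^3} = 1.

Reasoning: D_6 has order 2*6 = 12 with 6 conjugacy classes, hence 6 irreducibles. Sum of squared dims 1 + 1 + 1 + 1 + 4 + 4 = 12 = |G|. Linear characters come from the abelianisation; the 2-dimensional irreps have character r^k -> 2*cos(2*pi*j*k/6), reflections -> 0.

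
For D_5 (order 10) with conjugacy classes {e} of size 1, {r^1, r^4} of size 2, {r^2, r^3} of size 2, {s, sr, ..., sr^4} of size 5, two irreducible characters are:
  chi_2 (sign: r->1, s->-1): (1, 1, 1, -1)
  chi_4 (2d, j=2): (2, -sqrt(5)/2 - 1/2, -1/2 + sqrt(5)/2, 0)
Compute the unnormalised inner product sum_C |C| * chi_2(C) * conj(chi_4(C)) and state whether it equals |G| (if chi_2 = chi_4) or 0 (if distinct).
Sum = 0; so <chi_2, chi_4> = 0 (distinct irreducibles are orthogonal).

Reasoning: Compute term by term over conjugacy classes (|C| * chi_2(C) * conj(chi_4(C))):
  1*(1)*conj(2) + 2*(1)*conj(-sqrt(5)/2 - 1/2) + 2*(1)*conj(-1/2 + sqrt(5)/2) + 5*(-1)*conj(0)
  = (2) + (-sqrt(5) - 1) + (-1 + sqrt(5)) + (0)
  = 0.
Dividing by |G| = 10 gives 0/10 = 0, matching the row-orthogonality relation <chi_2, chi_4> = [chi_2 = chi_4].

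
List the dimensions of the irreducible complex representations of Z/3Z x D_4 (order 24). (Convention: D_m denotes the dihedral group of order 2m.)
Dimensions: 1, 1, 1, 1, 1, 1, 1, 1, 1, 1, 1, 1, 2, 2, 2

Details: There are 15 irreducibles (= number of conjugacy classes). Their dimensions d_i satisfy sum d_i^2 = |G| = 24: 1 + 1 + 1 + 1 + 1 + 1 + 1 + 1 + 1 + 1 + 1 + 1 + 4 + 4 + 4 = 24. (For the product with Z/3Z: each of the 3 1-dim characters of Z/3Z tensors with each irrep of D_4, giving 3 copies of each D_4-dimension.)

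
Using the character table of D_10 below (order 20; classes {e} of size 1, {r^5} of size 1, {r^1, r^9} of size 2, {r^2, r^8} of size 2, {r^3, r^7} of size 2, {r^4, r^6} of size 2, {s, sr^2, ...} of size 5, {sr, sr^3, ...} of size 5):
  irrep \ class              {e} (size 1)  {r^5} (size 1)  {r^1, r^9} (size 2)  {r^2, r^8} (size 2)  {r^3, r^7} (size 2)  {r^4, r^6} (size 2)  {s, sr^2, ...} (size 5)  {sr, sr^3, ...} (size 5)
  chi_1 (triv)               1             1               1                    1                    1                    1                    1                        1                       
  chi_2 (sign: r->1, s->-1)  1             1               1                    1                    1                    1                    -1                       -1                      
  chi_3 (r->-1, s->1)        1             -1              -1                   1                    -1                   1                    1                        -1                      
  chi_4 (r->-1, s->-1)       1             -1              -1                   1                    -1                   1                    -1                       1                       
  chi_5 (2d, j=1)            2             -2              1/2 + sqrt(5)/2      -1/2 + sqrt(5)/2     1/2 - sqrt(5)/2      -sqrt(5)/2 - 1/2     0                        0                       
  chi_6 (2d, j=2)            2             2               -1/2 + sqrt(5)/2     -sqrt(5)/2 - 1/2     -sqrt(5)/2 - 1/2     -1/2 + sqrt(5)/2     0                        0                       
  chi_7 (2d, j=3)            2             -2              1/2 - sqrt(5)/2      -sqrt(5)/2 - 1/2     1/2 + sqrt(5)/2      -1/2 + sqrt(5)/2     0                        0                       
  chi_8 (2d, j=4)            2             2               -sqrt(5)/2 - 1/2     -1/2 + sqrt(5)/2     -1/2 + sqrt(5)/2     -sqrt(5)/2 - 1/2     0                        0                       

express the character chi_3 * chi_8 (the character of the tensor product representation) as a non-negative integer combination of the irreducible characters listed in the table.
chi_3 tensor chi_8 = chi_5 (all other irreducibles have multiplicity 0).

Argument: The character of a tensor product is the pointwise product (chi_3 * chi_8)(C) = chi_3(C) * chi_8(C):
  {e}: (1)*(2), {r^5}: (-1)*(2), {r^1, r^9}: (-1)*(-sqrt(5)/2 - 1/2), {r^2, r^8}: (1)*(-1/2 + sqrt(5)/2), {r^3, r^7}: (-1)*(-1/2 + sqrt(5)/2), {r^4, r^6}: (1)*(-sqrt(5)/2 - 1/2), {s, sr^2, ...}: (1)*(0), {sr, sr^3, ...}: (-1)*(0)
so (chi_3 * chi_8) takes values
  {e} -> 2, {r^5} -> -2, {r^1, r^9} -> 1/2 + sqrt(5)/2, {r^2, r^8} -> -1/2 + sqrt(5)/2, {r^3, r^7} -> 1/2 - sqrt(5)/2, {r^4, r^6} -> -sqrt(5)/2 - 1/2, {s, sr^2, ...} -> 0, {sr, sr^3, ...} -> 0.
Now take the inner product of this character with each irreducible chi from the table, <chi_3*chi_8, chi> = (1/20) sum_C |C| (chi_3*chi_8)(C) conj(chi(C)):
  <chi_3*chi_8, chi_1> = (1/20)[1*(2)*conj(1) + 1*(-2)*conj(1) + 2*(1/2 + sqrt(5)/2)*conj(1) + 2*(-1/2 + sqrt(5)/2)*conj(1) + 2*(1/2 - sqrt(5)/2)*conj(1) + 2*(-sqrt(5)/2 - 1/2)*conj(1) + 5*(0)*conj(1) + 5*(0)*conj(1)]
      = (1/20)[(2) + (-2) + (1 + sqrt(5)) + (-1 + sqrt(5)) + (1 - sqrt(5)) + (-sqrt(5) - 1) + (0) + (0)] = 0/20 = 0
  <chi_3*chi_8, chi_2> = (1/20)[1*(2)*conj(1) + 1*(-2)*conj(1) + 2*(1/2 + sqrt(5)/2)*conj(1) + 2*(-1/2 + sqrt(5)/2)*conj(1) + 2*(1/2 - sqrt(5)/2)*conj(1) + 2*(-sqrt(5)/2 - 1/2)*conj(1) + 5*(0)*conj(-1) + 5*(0)*conj(-1)]
      = (1/20)[(2) + (-2) + (1 + sqrt(5)) + (-1 + sqrt(5)) + (1 - sqrt(5)) + (-sqrt(5) - 1) + (0) + (0)] = 0/20 = 0
  <chi_3*chi_8, chi_3> = (1/20)[1*(2)*conj(1) + 1*(-2)*conj(-1) + 2*(1/2 + sqrt(5)/2)*conj(-1) + 2*(-1/2 + sqrt(5)/2)*conj(1) + 2*(1/2 - sqrt(5)/2)*conj(-1) + 2*(-sqrt(5)/2 - 1/2)*conj(1) + 5*(0)*conj(1) + 5*(0)*conj(-1)]
      = (1/20)[(2) + (2) + (-sqrt(5) - 1) + (-1 + sqrt(5)) + (-1 + sqrt(5)) + (-sqrt(5) - 1) + (0) + (0)] = 0/20 = 0
  <chi_3*chi_8, chi_4> = (1/20)[1*(2)*conj(1) + 1*(-2)*conj(-1) + 2*(1/2 + sqrt(5)/2)*conj(-1) + 2*(-1/2 + sqrt(5)/2)*conj(1) + 2*(1/2 - sqrt(5)/2)*conj(-1) + 2*(-sqrt(5)/2 - 1/2)*conj(1) + 5*(0)*conj(-1) + 5*(0)*conj(1)]
      = (1/20)[(2) + (2) + (-sqrt(5) - 1) + (-1 + sqrt(5)) + (-1 + sqrt(5)) + (-sqrt(5) - 1) + (0) + (0)] = 0/20 = 0
  <chi_3*chi_8, chi_5> = (1/20)[1*(2)*conj(2) + 1*(-2)*conj(-2) + 2*(1/2 + sqrt(5)/2)*conj(1/2 + sqrt(5)/2) + 2*(-1/2 + sqrt(5)/2)*conj(-1/2 + sqrt(5)/2) + 2*(1/2 - sqrt(5)/2)*conj(1/2 - sqrt(5)/2) + 2*(-sqrt(5)/2 - 1/2)*conj(-sqrt(5)/2 - 1/2) + 5*(0)*conj(0) + 5*(0)*conj(0)]
      = (1/20)[(4) + (4) + (sqrt(5) + 3) + (3 - sqrt(5)) + (3 - sqrt(5)) + (sqrt(5) + 3) + (0) + (0)] = 20/20 = 1
  <chi_3*chi_8, chi_6> = (1/20)[1*(2)*conj(2) + 1*(-2)*conj(2) + 2*(1/2 + sqrt(5)/2)*conj(-1/2 + sqrt(5)/2) + 2*(-1/2 + sqrt(5)/2)*conj(-sqrt(5)/2 - 1/2) + 2*(1/2 - sqrt(5)/2)*conj(-sqrt(5)/2 - 1/2) + 2*(-sqrt(5)/2 - 1/2)*conj(-1/2 + sqrt(5)/2) + 5*(0)*conj(0) + 5*(0)*conj(0)]
      = (1/20)[(4) + (-4) + (2) + (-2) + (2) + (-2) + (0) + (0)] = 0/20 = 0
  <chi_3*chi_8, chi_7> = (1/20)[1*(2)*conj(2) + 1*(-2)*conj(-2) + 2*(1/2 + sqrt(5)/2)*conj(1/2 - sqrt(5)/2) + 2*(-1/2 + sqrt(5)/2)*conj(-sqrt(5)/2 - 1/2) + 2*(1/2 - sqrt(5)/2)*conj(1/2 + sqrt(5)/2) + 2*(-sqrt(5)/2 - 1/2)*conj(-1/2 + sqrt(5)/2) + 5*(0)*conj(0) + 5*(0)*conj(0)]
      = (1/20)[(4) + (4) + (-2) + (-2) + (-2) + (-2) + (0) + (0)] = 0/20 = 0
  <chi_3*chi_8, chi_8> = (1/20)[1*(2)*conj(2) + 1*(-2)*conj(2) + 2*(1/2 + sqrt(5)/2)*conj(-sqrt(5)/2 - 1/2) + 2*(-1/2 + sqrt(5)/2)*conj(-1/2 + sqrt(5)/2) + 2*(1/2 - sqrt(5)/2)*conj(-1/2 + sqrt(5)/2) + 2*(-sqrt(5)/2 - 1/2)*conj(-sqrt(5)/2 - 1/2) + 5*(0)*conj(0) + 5*(0)*conj(0)]
      = (1/20)[(4) + (-4) + (-3 - sqrt(5)) + (3 - sqrt(5)) + (-3 + sqrt(5)) + (sqrt(5) + 3) + (0) + (0)] = 0/20 = 0
Hence the multiplicities are chi_5: 1. Dimension check: dim(chi_3)*dim(chi_8) = 1*2 = 2 and sum (mult * dim) = 1*2 = 2.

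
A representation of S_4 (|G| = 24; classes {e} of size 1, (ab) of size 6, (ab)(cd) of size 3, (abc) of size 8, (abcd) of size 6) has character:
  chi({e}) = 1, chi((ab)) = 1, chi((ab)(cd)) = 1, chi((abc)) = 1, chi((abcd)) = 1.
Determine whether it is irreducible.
Irreducible: <chi, chi> = 1.

Proof sketch: <chi, chi> = (1/|G|) sum_C |C| * |chi(C)|^2 = (1/24)[1*|1|^2 + 6*|1|^2 + 3*|1|^2 + 8*|1|^2 + 6*|1|^2]
  = (1/24)[(1) + (6) + (3) + (8) + (6)] = 24/24 = 1.
A character is irreducible iff <chi, chi> = 1, so this representation is irreducible.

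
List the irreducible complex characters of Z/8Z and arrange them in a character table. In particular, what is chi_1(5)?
Character table of Z/8Z (irreps indexed chi_0,...,chi_7 with chi_k(m) = zeta_8^(k*m), zeta_8 = exp(2*pi*i/8)):
  irrep \ class  {0} (size 1)  {1} (size 1)    {2} (size 1)  {3} (size 1)    {4} (size 1)  {5} (size 1)    {6} (size 1)  {7} (size 1)  
  chi_0          1             1               1             1               1             1               1             1             
  chi_1          1             exp(I*pi/4)     I             exp(3*I*pi/4)   -1            exp(-3*I*pi/4)  -I            exp(-I*pi/4)  
  chi_2          1             I               -1            -I              1             I               -1            -I            
  chi_3          1             exp(3*I*pi/4)   -I            exp(I*pi/4)     -1            exp(-I*pi/4)    I             exp(-3*I*pi/4)
  chi_4          1             -1              1             -1              1             -1              1             -1            
  chi_5          1             exp(-3*I*pi/4)  I             exp(-I*pi/4)    -1            exp(I*pi/4)     -I            exp(3*I*pi/4) 
  chi_6          1             -I              -1            I               1             -I              -1            I             
  chi_7          1             exp(-I*pi/4)    -I            exp(-3*I*pi/4)  -1            exp(3*I*pi/4)   I             exp(I*pi/4)   

Spot check: chi_1(5) = zeta_8^(1*5) = zeta_8^5 = exp(-3*I*pi/4).

Working: Z/8Z is abelian, so all 8 irreducible complex representations are 1-dimensional. They are given by chi_k(m) = zeta_8^(k*m) for k = 0,...,7. Row orthogonality: sum_m chi_k(m) conj(chi_l(m)) = 8 * [k = l].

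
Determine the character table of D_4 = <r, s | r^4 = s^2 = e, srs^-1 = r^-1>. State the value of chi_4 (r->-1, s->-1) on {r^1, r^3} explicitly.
Conjugacy classes: {e} of size 1, {r^2} of size 1, {r^1, r^3} of size 2, {s, sr^2, ...} of size 2, {sr, sr^3, ...} of size 2.
Character table:
  irrep \ class              {e} (size 1)  {r^2} (size 1)  {r^1, r^3} (size 2)  {s, sr^2, ...} (size 2)  {sr, sr^3, ...} (size 2)
  chi_1 (triv)               1             1               1                    1                        1                       
  chi_2 (sign: r->1, s->-1)  1             1               1                    -1                       -1                      
  chi_3 (r->-1, s->1)        1             1               -1                   1                        -1                      
  chi_4 (r->-1, s->-1)       1             1               -1                   -1                       1                       
  chi_5 (2d, j=1)            2             -2              0                    0                        0                       

Spot check: chi_4 (r->-1, s->-1) on {r^1, r^3} = -1.

Proof sketch: D_4 has order 2*4 = 8 with 5 conjugacy classes, hence 5 irreducibles. Sum of squared dims 1 + 1 + 1 + 1 + 4 = 8 = |G|. Linear characters come from the abelianisation; the 2-dimensional irreps have character r^k -> 2*cos(2*pi*j*k/4), reflections -> 0.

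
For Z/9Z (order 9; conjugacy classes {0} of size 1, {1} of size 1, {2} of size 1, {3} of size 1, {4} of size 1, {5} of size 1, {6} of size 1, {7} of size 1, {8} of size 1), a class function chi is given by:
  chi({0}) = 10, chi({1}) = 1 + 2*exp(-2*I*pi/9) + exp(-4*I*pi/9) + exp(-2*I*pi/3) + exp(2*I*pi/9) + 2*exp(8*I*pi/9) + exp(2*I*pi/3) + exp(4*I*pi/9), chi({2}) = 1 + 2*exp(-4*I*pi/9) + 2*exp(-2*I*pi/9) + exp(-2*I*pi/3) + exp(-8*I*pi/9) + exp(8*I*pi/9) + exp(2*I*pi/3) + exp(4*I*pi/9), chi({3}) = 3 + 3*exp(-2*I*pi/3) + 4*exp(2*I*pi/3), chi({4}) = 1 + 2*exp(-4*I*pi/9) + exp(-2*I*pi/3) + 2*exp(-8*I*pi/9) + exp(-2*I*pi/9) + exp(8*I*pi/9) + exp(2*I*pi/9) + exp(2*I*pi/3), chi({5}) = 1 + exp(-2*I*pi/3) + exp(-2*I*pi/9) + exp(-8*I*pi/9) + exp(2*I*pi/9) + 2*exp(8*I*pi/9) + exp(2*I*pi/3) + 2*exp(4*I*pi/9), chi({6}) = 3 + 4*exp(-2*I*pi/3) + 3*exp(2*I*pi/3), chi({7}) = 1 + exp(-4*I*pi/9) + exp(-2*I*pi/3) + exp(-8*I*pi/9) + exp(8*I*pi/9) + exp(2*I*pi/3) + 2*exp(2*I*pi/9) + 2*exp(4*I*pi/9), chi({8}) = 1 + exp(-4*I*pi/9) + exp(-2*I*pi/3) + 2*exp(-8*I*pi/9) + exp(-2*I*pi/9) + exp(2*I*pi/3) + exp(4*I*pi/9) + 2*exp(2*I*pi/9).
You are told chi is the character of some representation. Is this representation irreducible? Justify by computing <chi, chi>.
Not irreducible (reducible): <chi, chi> = 14 > 1.

<chi, chi> = (1/|G|) sum_C |C| * |chi(C)|^2 = (1/9)[1*|10|^2 + 1*|1 + 2*exp(-2*I*pi/9) + exp(-4*I*pi/9) + exp(-2*I*pi/3) + exp(2*I*pi/9) + 2*exp(8*I*pi/9) + exp(2*I*pi/3) + exp(4*I*pi/9)|^2 + 1*|1 + 2*exp(-4*I*pi/9) + 2*exp(-2*I*pi/9) + exp(-2*I*pi/3) + exp(-8*I*pi/9) + exp(8*I*pi/9) + exp(2*I*pi/3) + exp(4*I*pi/9)|^2 + 1*|3 + 3*exp(-2*I*pi/3) + 4*exp(2*I*pi/3)|^2 + 1*|1 + 2*exp(-4*I*pi/9) + exp(-2*I*pi/3) + 2*exp(-8*I*pi/9) + exp(-2*I*pi/9) + exp(8*I*pi/9) + exp(2*I*pi/9) + exp(2*I*pi/3)|^2 + 1*|1 + exp(-2*I*pi/3) + exp(-2*I*pi/9) + exp(-8*I*pi/9) + exp(2*I*pi/9) + 2*exp(8*I*pi/9) + exp(2*I*pi/3) + 2*exp(4*I*pi/9)|^2 + 1*|3 + 4*exp(-2*I*pi/3) + 3*exp(2*I*pi/3)|^2 + 1*|1 + exp(-4*I*pi/9) + exp(-2*I*pi/3) + exp(-8*I*pi/9) + exp(8*I*pi/9) + exp(2*I*pi/3) + 2*exp(2*I*pi/9) + 2*exp(4*I*pi/9)|^2 + 1*|1 + exp(-4*I*pi/9) + exp(-2*I*pi/3) + 2*exp(-8*I*pi/9) + exp(-2*I*pi/9) + exp(2*I*pi/3) + exp(4*I*pi/9) + 2*exp(2*I*pi/9)|^2]
  = (1/9)[(100) + (14 + 11*exp(-4*I*pi/9) + 10*exp(-2*I*pi/3) + 10*exp(-2*I*pi/9) + 12*exp(-8*I*pi/9) + 12*exp(8*I*pi/9) + 10*exp(2*I*pi/9) + 10*exp(2*I*pi/3) + 11*exp(4*I*pi/9)) + (14 + 10*exp(-4*I*pi/9) + 10*exp(-2*I*pi/3) + 12*exp(-2*I*pi/9) + 11*exp(-8*I*pi/9) + 11*exp(8*I*pi/9) + 12*exp(2*I*pi/9) + 10*exp(2*I*pi/3) + 10*exp(4*I*pi/9)) + (1) + (14 + 12*exp(-4*I*pi/9) + 10*exp(-2*I*pi/3) + 11*exp(-2*I*pi/9) + 10*exp(-8*I*pi/9) + 10*exp(8*I*pi/9) + 11*exp(2*I*pi/9) + 10*exp(2*I*pi/3) + 12*exp(4*I*pi/9)) + (14 + 12*exp(-4*I*pi/9) + 10*exp(-2*I*pi/3) + 11*exp(-2*I*pi/9) + 10*exp(-8*I*pi/9) + 10*exp(8*I*pi/9) + 11*exp(2*I*pi/9) + 10*exp(2*I*pi/3) + 12*exp(4*I*pi/9)) + (1) + (14 + 10*exp(-4*I*pi/9) + 10*exp(-2*I*pi/3) + 12*exp(-2*I*pi/9) + 11*exp(-8*I*pi/9) + 11*exp(8*I*pi/9) + 12*exp(2*I*pi/9) + 10*exp(2*I*pi/3) + 10*exp(4*I*pi/9)) + (14 + 11*exp(-4*I*pi/9) + 10*exp(-2*I*pi/3) + 10*exp(-2*I*pi/9) + 12*exp(-8*I*pi/9) + 12*exp(8*I*pi/9) + 10*exp(2*I*pi/9) + 10*exp(2*I*pi/3) + 11*exp(4*I*pi/9))] = 126/9 = 14.
(Exp terms are combined using exp(i*s)*conj(exp(i*t)) = exp(i*(s-t)), and sums of them are collapsed using the identity that for every m > 1 the m distinct m-th roots of unity sum to 0, e.g. 1 + exp(2*I*pi/3) + exp(-2*I*pi/3) = 0.)
A character is irreducible iff <chi, chi> = 1, so this representation is reducible.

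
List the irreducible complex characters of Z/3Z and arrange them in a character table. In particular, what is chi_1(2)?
Character table of Z/3Z (irreps indexed chi_0,...,chi_2 with chi_k(m) = zeta_3^(k*m), zeta_3 = exp(2*pi*i/3)):
  irrep \ class  {0} (size 1)  {1} (size 1)    {2} (size 1)  
  chi_0          1             1               1             
  chi_1          1             exp(2*I*pi/3)   exp(-2*I*pi/3)
  chi_2          1             exp(-2*I*pi/3)  exp(2*I*pi/3) 

Spot check: chi_1(2) = zeta_3^(1*2) = zeta_3^2 = exp(-2*I*pi/3).

Proof sketch: Z/3Z is abelian, so all 3 irreducible complex representations are 1-dimensional. They are given by chi_k(m) = zeta_3^(k*m) for k = 0,...,2. Row orthogonality: sum_m chi_k(m) conj(chi_l(m)) = 3 * [k = l].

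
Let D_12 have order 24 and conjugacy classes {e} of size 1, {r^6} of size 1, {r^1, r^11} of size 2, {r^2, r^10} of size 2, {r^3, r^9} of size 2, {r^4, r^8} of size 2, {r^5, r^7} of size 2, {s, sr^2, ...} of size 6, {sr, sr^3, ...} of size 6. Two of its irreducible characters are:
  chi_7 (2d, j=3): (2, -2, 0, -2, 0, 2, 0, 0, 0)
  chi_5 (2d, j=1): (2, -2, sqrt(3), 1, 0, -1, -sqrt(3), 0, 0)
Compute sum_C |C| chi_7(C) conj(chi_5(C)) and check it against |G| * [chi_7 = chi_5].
Sum = 0; so <chi_7, chi_5> = 0 (distinct irreducibles are orthogonal).

Derivation: Compute term by term over conjugacy classes (|C| * chi_7(C) * conj(chi_5(C))):
  1*(2)*conj(2) + 1*(-2)*conj(-2) + 2*(0)*conj(sqrt(3)) + 2*(-2)*conj(1) + 2*(0)*conj(0) + 2*(2)*conj(-1) + 2*(0)*conj(-sqrt(3)) + 6*(0)*conj(0) + 6*(0)*conj(0)
  = (4) + (4) + (0) + (-4) + (0) + (-4) + (0) + (0) + (0)
  = 0.
Dividing by |G| = 24 gives 0/24 = 0, matching the row-orthogonality relation <chi_7, chi_5> = [chi_7 = chi_5].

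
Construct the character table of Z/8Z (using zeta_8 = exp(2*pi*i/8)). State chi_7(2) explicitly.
Character table of Z/8Z (irreps indexed chi_0,...,chi_7 with chi_k(m) = zeta_8^(k*m), zeta_8 = exp(2*pi*i/8)):
  irrep \ class  {0} (size 1)  {1} (size 1)    {2} (size 1)  {3} (size 1)    {4} (size 1)  {5} (size 1)    {6} (size 1)  {7} (size 1)  
  chi_0          1             1               1             1               1             1               1             1             
  chi_1          1             exp(I*pi/4)     I             exp(3*I*pi/4)   -1            exp(-3*I*pi/4)  -I            exp(-I*pi/4)  
  chi_2          1             I               -1            -I              1             I               -1            -I            
  chi_3          1             exp(3*I*pi/4)   -I            exp(I*pi/4)     -1            exp(-I*pi/4)    I             exp(-3*I*pi/4)
  chi_4          1             -1              1             -1              1             -1              1             -1            
  chi_5          1             exp(-3*I*pi/4)  I             exp(-I*pi/4)    -1            exp(I*pi/4)     -I            exp(3*I*pi/4) 
  chi_6          1             -I              -1            I               1             -I              -1            I             
  chi_7          1             exp(-I*pi/4)    -I            exp(-3*I*pi/4)  -1            exp(3*I*pi/4)   I             exp(I*pi/4)   

Spot check: chi_7(2) = zeta_8^(7*2) = zeta_8^14 = -I.

Details: Z/8Z is abelian, so all 8 irreducible complex representations are 1-dimensional. They are given by chi_k(m) = zeta_8^(k*m) for k = 0,...,7. Row orthogonality: sum_m chi_k(m) conj(chi_l(m)) = 8 * [k = l].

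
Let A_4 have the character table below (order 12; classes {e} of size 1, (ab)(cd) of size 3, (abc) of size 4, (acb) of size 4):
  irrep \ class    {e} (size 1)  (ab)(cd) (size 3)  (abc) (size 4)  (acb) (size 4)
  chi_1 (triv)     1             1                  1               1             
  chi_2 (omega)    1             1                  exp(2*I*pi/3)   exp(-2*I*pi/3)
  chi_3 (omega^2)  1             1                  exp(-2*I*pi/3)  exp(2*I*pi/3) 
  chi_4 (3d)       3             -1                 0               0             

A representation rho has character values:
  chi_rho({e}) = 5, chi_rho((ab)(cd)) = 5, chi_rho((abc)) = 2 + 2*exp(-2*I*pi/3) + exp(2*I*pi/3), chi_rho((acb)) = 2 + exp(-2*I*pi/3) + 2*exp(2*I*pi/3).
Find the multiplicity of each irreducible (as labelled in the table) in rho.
Multiplicities: chi_1: 2, chi_2: 1, chi_3: 2, chi_4: 0.

Reasoning: Use <chi_rho, chi> = (1/|G|) sum_C |C| * chi_rho(C) * conj(chi(C)) with |G| = 12 for each irreducible chi in the table:
  <chi_rho, chi_1> = (1/12)[1*(5)*conj(1) + 3*(5)*conj(1) + 4*(2 + 2*exp(-2*I*pi/3) + exp(2*I*pi/3))*conj(1) + 4*(2 + exp(-2*I*pi/3) + 2*exp(2*I*pi/3))*conj(1)]
      = (1/12)[(5) + (15) + (8 + 8*exp(-2*I*pi/3) + 4*exp(2*I*pi/3)) + (8 + 4*exp(-2*I*pi/3) + 8*exp(2*I*pi/3))] = 24/12 = 2
  <chi_rho, chi_2> = (1/12)[1*(5)*conj(1) + 3*(5)*conj(1) + 4*(2 + 2*exp(-2*I*pi/3) + exp(2*I*pi/3))*conj(exp(2*I*pi/3)) + 4*(2 + exp(-2*I*pi/3) + 2*exp(2*I*pi/3))*conj(exp(-2*I*pi/3))]
      = (1/12)[(5) + (15) + (-4) + (-4)] = 12/12 = 1
  <chi_rho, chi_3> = (1/12)[1*(5)*conj(1) + 3*(5)*conj(1) + 4*(2 + 2*exp(-2*I*pi/3) + exp(2*I*pi/3))*conj(exp(-2*I*pi/3)) + 4*(2 + exp(-2*I*pi/3) + 2*exp(2*I*pi/3))*conj(exp(2*I*pi/3))]
      = (1/12)[(5) + (15) + (8 + 4*exp(-2*I*pi/3) + 8*exp(2*I*pi/3)) + (8 + 8*exp(-2*I*pi/3) + 4*exp(2*I*pi/3))] = 24/12 = 2
  <chi_rho, chi_4> = (1/12)[1*(5)*conj(3) + 3*(5)*conj(-1) + 4*(2 + 2*exp(-2*I*pi/3) + exp(2*I*pi/3))*conj(0) + 4*(2 + exp(-2*I*pi/3) + 2*exp(2*I*pi/3))*conj(0)]
      = (1/12)[(15) + (-15) + (0) + (0)] = 0/12 = 0
(Exp terms are combined using exp(i*s)*conj(exp(i*t)) = exp(i*(s-t)), and sums of them are collapsed using the identity that for every m > 1 the m distinct m-th roots of unity sum to 0, e.g. 1 + exp(2*I*pi/3) + exp(-2*I*pi/3) = 0.)
Dimension check: dim(rho) = sum (mult * dim) = 2*1 + 1*1 + 2*1 + 0*3 = 5 = chi_rho(e) = 5.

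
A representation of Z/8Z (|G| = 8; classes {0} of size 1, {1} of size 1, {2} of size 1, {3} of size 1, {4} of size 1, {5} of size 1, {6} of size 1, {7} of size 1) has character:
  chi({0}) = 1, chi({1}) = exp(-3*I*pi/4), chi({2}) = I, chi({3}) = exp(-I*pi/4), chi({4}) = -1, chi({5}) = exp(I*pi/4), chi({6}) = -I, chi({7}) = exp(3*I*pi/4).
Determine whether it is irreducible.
Irreducible: <chi, chi> = 1.

Why: <chi, chi> = (1/|G|) sum_C |C| * |chi(C)|^2 = (1/8)[1*|1|^2 + 1*|exp(-3*I*pi/4)|^2 + 1*|I|^2 + 1*|exp(-I*pi/4)|^2 + 1*|-1|^2 + 1*|exp(I*pi/4)|^2 + 1*|-I|^2 + 1*|exp(3*I*pi/4)|^2]
  = (1/8)[(1) + (1) + (1) + (1) + (1) + (1) + (1) + (1)] = 8/8 = 1.
(Exp terms are combined using exp(i*s)*conj(exp(i*t)) = exp(i*(s-t)), and sums of them are collapsed using the identity that for every m > 1 the m distinct m-th roots of unity sum to 0, e.g. 1 + exp(2*I*pi/3) + exp(-2*I*pi/3) = 0.)
A character is irreducible iff <chi, chi> = 1, so this representation is irreducible.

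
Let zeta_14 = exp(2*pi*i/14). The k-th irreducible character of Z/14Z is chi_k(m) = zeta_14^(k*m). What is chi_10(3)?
chi_10(3) = zeta_14^30 = exp(2*I*pi/7)

Argument: chi_10(3) = zeta_14^(10*3) = zeta_14^30. Since zeta_14^14 = 1, this equals zeta_14^2 = exp(2*pi*i*2/14) = exp(2*I*pi/7).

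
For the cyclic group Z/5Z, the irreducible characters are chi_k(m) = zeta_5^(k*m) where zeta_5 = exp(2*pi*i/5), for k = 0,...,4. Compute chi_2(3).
chi_2(3) = zeta_5^6 = exp(2*I*pi/5)

Argument: chi_2(3) = zeta_5^(2*3) = zeta_5^6. Since zeta_5^5 = 1, this equals zeta_5^1 = exp(2*pi*i*1/5) = exp(2*I*pi/5).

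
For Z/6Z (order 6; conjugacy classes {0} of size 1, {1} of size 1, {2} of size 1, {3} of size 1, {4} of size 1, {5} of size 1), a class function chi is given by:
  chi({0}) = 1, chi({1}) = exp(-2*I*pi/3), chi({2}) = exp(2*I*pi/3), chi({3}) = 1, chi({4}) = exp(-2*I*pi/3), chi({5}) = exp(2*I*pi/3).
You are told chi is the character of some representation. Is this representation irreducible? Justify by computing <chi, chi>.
Irreducible: <chi, chi> = 1.

Proof sketch: <chi, chi> = (1/|G|) sum_C |C| * |chi(C)|^2 = (1/6)[1*|1|^2 + 1*|exp(-2*I*pi/3)|^2 + 1*|exp(2*I*pi/3)|^2 + 1*|1|^2 + 1*|exp(-2*I*pi/3)|^2 + 1*|exp(2*I*pi/3)|^2]
  = (1/6)[(1) + (1) + (1) + (1) + (1) + (1)] = 6/6 = 1.
(Exp terms are combined using exp(i*s)*conj(exp(i*t)) = exp(i*(s-t)), and sums of them are collapsed using the identity that for every m > 1 the m distinct m-th roots of unity sum to 0, e.g. 1 + exp(2*I*pi/3) + exp(-2*I*pi/3) = 0.)
A character is irreducible iff <chi, chi> = 1, so this representation is irreducible.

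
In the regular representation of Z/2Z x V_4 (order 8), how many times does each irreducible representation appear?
Each irreducible V_i of dimension d_i appears with multiplicity d_i, i.e. rho_reg = (direct sum over all irreducibles V_i) d_i V_i. The irreducible dimensions for Z/2Z x V_4 are 1, 1, 1, 1, 1, 1, 1, 1: 8 irreducibles of dimension 1, each with multiplicity 1. Total dimension 8*1*1 = 8 = |G|.

Why: General theorem: in the regular representation of a finite group G, each irreducible appears with multiplicity equal to its dimension. Check: dim(rho_reg) = sum d_i^2 = 1 + 1 + 1 + 1 + 1 + 1 + 1 + 1 = 8 = |G|.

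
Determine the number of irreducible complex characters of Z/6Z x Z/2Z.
12

Justification: The number of irreducible complex representations of a finite group equals its number of conjugacy classes. Z/6Z x Z/2Z is abelian of order 12, so every element is its own conjugacy class: 12 classes, so Z/6Z x Z/2Z (order 12) has exactly 12 irreducible complex representations.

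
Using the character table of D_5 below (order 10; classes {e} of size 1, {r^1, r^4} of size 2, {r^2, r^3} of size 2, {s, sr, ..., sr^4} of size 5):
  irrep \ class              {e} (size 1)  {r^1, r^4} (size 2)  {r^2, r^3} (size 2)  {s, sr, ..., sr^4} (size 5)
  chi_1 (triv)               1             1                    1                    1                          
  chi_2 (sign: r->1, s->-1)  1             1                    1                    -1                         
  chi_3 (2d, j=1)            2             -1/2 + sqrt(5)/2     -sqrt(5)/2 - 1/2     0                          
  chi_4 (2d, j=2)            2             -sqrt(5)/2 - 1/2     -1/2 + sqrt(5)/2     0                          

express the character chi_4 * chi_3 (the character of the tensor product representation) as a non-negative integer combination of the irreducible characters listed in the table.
chi_4 tensor chi_3 = chi_3 + chi_4 (all other irreducibles have multiplicity 0).

Explanation: The character of a tensor product is the pointwise product (chi_4 * chi_3)(C) = chi_4(C) * chi_3(C):
  {e}: (2)*(2), {r^1, r^4}: (-sqrt(5)/2 - 1/2)*(-1/2 + sqrt(5)/2), {r^2, r^3}: (-1/2 + sqrt(5)/2)*(-sqrt(5)/2 - 1/2), {s, sr, ..., sr^4}: (0)*(0)
so (chi_4 * chi_3) takes values
  {e} -> 4, {r^1, r^4} -> -1, {r^2, r^3} -> -1, {s, sr, ..., sr^4} -> 0.
Now take the inner product of this character with each irreducible chi from the table, <chi_4*chi_3, chi> = (1/10) sum_C |C| (chi_4*chi_3)(C) conj(chi(C)):
  <chi_4*chi_3, chi_1> = (1/10)[1*(4)*conj(1) + 2*(-1)*conj(1) + 2*(-1)*conj(1) + 5*(0)*conj(1)]
      = (1/10)[(4) + (-2) + (-2) + (0)] = 0/10 = 0
  <chi_4*chi_3, chi_2> = (1/10)[1*(4)*conj(1) + 2*(-1)*conj(1) + 2*(-1)*conj(1) + 5*(0)*conj(-1)]
      = (1/10)[(4) + (-2) + (-2) + (0)] = 0/10 = 0
  <chi_4*chi_3, chi_3> = (1/10)[1*(4)*conj(2) + 2*(-1)*conj(-1/2 + sqrt(5)/2) + 2*(-1)*conj(-sqrt(5)/2 - 1/2) + 5*(0)*conj(0)]
      = (1/10)[(8) + (1 - sqrt(5)) + (1 + sqrt(5)) + (0)] = 10/10 = 1
  <chi_4*chi_3, chi_4> = (1/10)[1*(4)*conj(2) + 2*(-1)*conj(-sqrt(5)/2 - 1/2) + 2*(-1)*conj(-1/2 + sqrt(5)/2) + 5*(0)*conj(0)]
      = (1/10)[(8) + (1 + sqrt(5)) + (1 - sqrt(5)) + (0)] = 10/10 = 1
Hence the multiplicities are chi_3: 1, chi_4: 1. Dimension check: dim(chi_4)*dim(chi_3) = 2*2 = 4 and sum (mult * dim) = 1*2 + 1*2 = 4.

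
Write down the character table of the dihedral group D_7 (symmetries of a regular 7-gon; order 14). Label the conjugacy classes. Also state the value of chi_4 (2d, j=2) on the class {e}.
Conjugacy classes: {e} of size 1, {r^1, r^6} of size 2, {r^2, r^5} of size 2, {r^3, r^4} of size 2, {s, sr, ..., sr^6} of size 7.
Character table:
  irrep \ class              {e} (size 1)  {r^1, r^6} (size 2)  {r^2, r^5} (size 2)  {r^3, r^4} (size 2)  {s, sr, ..., sr^6} (size 7)
  chi_1 (triv)               1             1                    1                    1                    1                          
  chi_2 (sign: r->1, s->-1)  1             1                    1                    1                    -1                         
  chi_3 (2d, j=1)            2             2*cos(2*pi/7)        -2*cos(3*pi/7)       -2*cos(pi/7)         0                          
  chi_4 (2d, j=2)            2             -2*cos(3*pi/7)       -2*cos(pi/7)         2*cos(2*pi/7)        0                          
  chi_5 (2d, j=3)            2             -2*cos(pi/7)         2*cos(2*pi/7)        -2*cos(3*pi/7)       0                          

Spot check: chi_4 (2d, j=2) on {e} = 2.

Details: D_7 has order 2*7 = 14 with 5 conjugacy classes, hence 5 irreducibles. Sum of squared dims 1 + 1 + 4 + 4 + 4 = 14 = |G|. Linear characters come from the abelianisation; the 2-dimensional irreps have character r^k -> 2*cos(2*pi*j*k/7), reflections -> 0.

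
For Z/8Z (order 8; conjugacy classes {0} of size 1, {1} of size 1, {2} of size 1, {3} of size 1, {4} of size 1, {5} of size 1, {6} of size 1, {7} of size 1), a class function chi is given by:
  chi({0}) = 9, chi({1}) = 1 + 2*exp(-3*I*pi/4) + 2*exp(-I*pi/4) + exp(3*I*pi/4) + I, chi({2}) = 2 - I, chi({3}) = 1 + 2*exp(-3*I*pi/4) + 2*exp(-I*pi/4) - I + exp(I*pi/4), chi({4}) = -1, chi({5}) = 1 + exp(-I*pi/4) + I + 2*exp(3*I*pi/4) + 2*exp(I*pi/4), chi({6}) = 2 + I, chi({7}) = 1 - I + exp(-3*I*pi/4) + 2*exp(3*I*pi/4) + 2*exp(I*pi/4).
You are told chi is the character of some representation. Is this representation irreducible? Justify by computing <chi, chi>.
Not irreducible (reducible): <chi, chi> = 15 > 1.

Reasoning: <chi, chi> = (1/|G|) sum_C |C| * |chi(C)|^2 = (1/8)[1*|9|^2 + 1*|1 + 2*exp(-3*I*pi/4) + 2*exp(-I*pi/4) + exp(3*I*pi/4) + I|^2 + 1*|2 - I|^2 + 1*|1 + 2*exp(-3*I*pi/4) + 2*exp(-I*pi/4) - I + exp(I*pi/4)|^2 + 1*|-1|^2 + 1*|1 + exp(-I*pi/4) + I + 2*exp(3*I*pi/4) + 2*exp(I*pi/4)|^2 + 1*|2 + I|^2 + 1*|1 - I + exp(-3*I*pi/4) + 2*exp(3*I*pi/4) + 2*exp(I*pi/4)|^2]
  = (1/8)[(81) + (7 + 4*exp(-3*I*pi/4) + exp(-I*pi/4) + 5*exp(3*I*pi/4)) + (5) + (7 + 5*exp(-I*pi/4) + exp(3*I*pi/4) + 4*exp(I*pi/4)) + (1) + (7 + 5*exp(-I*pi/4) + exp(3*I*pi/4) + 4*exp(I*pi/4)) + (5) + (7 + 4*exp(-3*I*pi/4) + exp(-I*pi/4) + 5*exp(3*I*pi/4))] = 120/8 = 15.
(Exp terms are combined using exp(i*s)*conj(exp(i*t)) = exp(i*(s-t)), and sums of them are collapsed using the identity that for every m > 1 the m distinct m-th roots of unity sum to 0, e.g. 1 + exp(2*I*pi/3) + exp(-2*I*pi/3) = 0.)
A character is irreducible iff <chi, chi> = 1, so this representation is reducible.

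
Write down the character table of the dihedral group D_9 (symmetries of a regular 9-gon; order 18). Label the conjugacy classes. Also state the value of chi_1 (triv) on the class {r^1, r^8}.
Conjugacy classes: {e} of size 1, {r^1, r^8} of size 2, {r^2, r^7} of size 2, {r^3, r^6} of size 2, {r^4, r^5} of size 2, {s, sr, ..., sr^8} of size 9.
Character table:
  irrep \ class              {e} (size 1)  {r^1, r^8} (size 2)  {r^2, r^7} (size 2)  {r^3, r^6} (size 2)  {r^4, r^5} (size 2)  {s, sr, ..., sr^8} (size 9)
  chi_1 (triv)               1             1                    1                    1                    1                    1                          
  chi_2 (sign: r->1, s->-1)  1             1                    1                    1                    1                    -1                         
  chi_3 (2d, j=1)            2             2*cos(2*pi/9)        2*cos(4*pi/9)        -1                   -2*cos(pi/9)         0                          
  chi_4 (2d, j=2)            2             2*cos(4*pi/9)        -2*cos(pi/9)         -1                   2*cos(2*pi/9)        0                          
  chi_5 (2d, j=3)            2             -1                   -1                   2                    -1                   0                          
  chi_6 (2d, j=4)            2             -2*cos(pi/9)         2*cos(2*pi/9)        -1                   2*cos(4*pi/9)        0                          

Spot check: chi_1 (triv) on {r^1, r^8} = 1.

Working: D_9 has order 2*9 = 18 with 6 conjugacy classes, hence 6 irreducibles. Sum of squared dims 1 + 1 + 4 + 4 + 4 + 4 = 18 = |G|. Linear characters come from the abelianisation; the 2-dimensional irreps have character r^k -> 2*cos(2*pi*j*k/9), reflections -> 0.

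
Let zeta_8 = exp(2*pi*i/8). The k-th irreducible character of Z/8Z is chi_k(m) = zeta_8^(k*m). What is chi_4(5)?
chi_4(5) = zeta_8^20 = -1

Derivation: chi_4(5) = zeta_8^(4*5) = zeta_8^20. Since zeta_8^8 = 1, this equals zeta_8^4 = exp(2*pi*i*4/8) = -1.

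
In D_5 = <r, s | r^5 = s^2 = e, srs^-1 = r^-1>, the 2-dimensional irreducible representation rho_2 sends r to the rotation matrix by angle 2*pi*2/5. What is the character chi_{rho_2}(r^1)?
chi_{rho_2}(r^1) = 2*cos(2*pi*2*1/5) = -sqrt(5)/2 - 1/2

Solution. rho_2(r^1) is rotation by angle 2*pi*2*1/5, whose trace is 2*cos(2*pi*2*1/5) = -sqrt(5)/2 - 1/2.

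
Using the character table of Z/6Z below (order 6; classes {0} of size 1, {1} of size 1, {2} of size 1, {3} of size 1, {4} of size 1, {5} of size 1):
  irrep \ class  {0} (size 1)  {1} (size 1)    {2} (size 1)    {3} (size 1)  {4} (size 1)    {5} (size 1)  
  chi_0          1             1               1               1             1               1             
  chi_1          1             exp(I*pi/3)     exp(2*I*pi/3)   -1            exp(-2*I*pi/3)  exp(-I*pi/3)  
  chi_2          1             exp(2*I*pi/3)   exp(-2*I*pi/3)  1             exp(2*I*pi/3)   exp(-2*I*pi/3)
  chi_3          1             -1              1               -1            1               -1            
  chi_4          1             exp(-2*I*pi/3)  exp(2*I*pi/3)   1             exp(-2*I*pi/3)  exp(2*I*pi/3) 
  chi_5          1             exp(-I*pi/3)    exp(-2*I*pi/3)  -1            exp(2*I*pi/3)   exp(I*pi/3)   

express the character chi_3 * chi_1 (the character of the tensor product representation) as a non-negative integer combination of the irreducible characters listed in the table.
chi_3 tensor chi_1 = chi_4 (all other irreducibles have multiplicity 0).

Proof sketch: The character of a tensor product is the pointwise product (chi_3 * chi_1)(C) = chi_3(C) * chi_1(C):
  {0}: (1)*(1), {1}: (-1)*(exp(I*pi/3)), {2}: (1)*(exp(2*I*pi/3)), {3}: (-1)*(-1), {4}: (1)*(exp(-2*I*pi/3)), {5}: (-1)*(exp(-I*pi/3))
so (chi_3 * chi_1) takes values
  {0} -> 1, {1} -> -exp(I*pi/3), {2} -> exp(2*I*pi/3), {3} -> 1, {4} -> exp(-2*I*pi/3), {5} -> -exp(-I*pi/3).
Now take the inner product of this character with each irreducible chi from the table, <chi_3*chi_1, chi> = (1/6) sum_C |C| (chi_3*chi_1)(C) conj(chi(C)):
  <chi_3*chi_1, chi_0> = (1/6)[1*(1)*conj(1) + 1*(-exp(I*pi/3))*conj(1) + 1*(exp(2*I*pi/3))*conj(1) + 1*(1)*conj(1) + 1*(exp(-2*I*pi/3))*conj(1) + 1*(-exp(-I*pi/3))*conj(1)]
      = (1/6)[(1) + (-exp(I*pi/3)) + (exp(2*I*pi/3)) + (1) + (exp(-2*I*pi/3)) + (-exp(-I*pi/3))] = 0/6 = 0
  <chi_3*chi_1, chi_1> = (1/6)[1*(1)*conj(1) + 1*(-exp(I*pi/3))*conj(exp(I*pi/3)) + 1*(exp(2*I*pi/3))*conj(exp(2*I*pi/3)) + 1*(1)*conj(-1) + 1*(exp(-2*I*pi/3))*conj(exp(-2*I*pi/3)) + 1*(-exp(-I*pi/3))*conj(exp(-I*pi/3))]
      = (1/6)[(1) + (-1) + (1) + (-1) + (1) + (-1)] = 0/6 = 0
  <chi_3*chi_1, chi_2> = (1/6)[1*(1)*conj(1) + 1*(-exp(I*pi/3))*conj(exp(2*I*pi/3)) + 1*(exp(2*I*pi/3))*conj(exp(-2*I*pi/3)) + 1*(1)*conj(1) + 1*(exp(-2*I*pi/3))*conj(exp(2*I*pi/3)) + 1*(-exp(-I*pi/3))*conj(exp(-2*I*pi/3))]
      = (1/6)[(1) + (-exp(-I*pi/3)) + (exp(-2*I*pi/3)) + (1) + (exp(2*I*pi/3)) + (-exp(I*pi/3))] = 0/6 = 0
  <chi_3*chi_1, chi_3> = (1/6)[1*(1)*conj(1) + 1*(-exp(I*pi/3))*conj(-1) + 1*(exp(2*I*pi/3))*conj(1) + 1*(1)*conj(-1) + 1*(exp(-2*I*pi/3))*conj(1) + 1*(-exp(-I*pi/3))*conj(-1)]
      = (1/6)[(1) + (exp(I*pi/3)) + (exp(2*I*pi/3)) + (-1) + (exp(-2*I*pi/3)) + (exp(-I*pi/3))] = 0/6 = 0
  <chi_3*chi_1, chi_4> = (1/6)[1*(1)*conj(1) + 1*(-exp(I*pi/3))*conj(exp(-2*I*pi/3)) + 1*(exp(2*I*pi/3))*conj(exp(2*I*pi/3)) + 1*(1)*conj(1) + 1*(exp(-2*I*pi/3))*conj(exp(-2*I*pi/3)) + 1*(-exp(-I*pi/3))*conj(exp(2*I*pi/3))]
      = (1/6)[(1) + (1) + (1) + (1) + (1) + (1)] = 6/6 = 1
  <chi_3*chi_1, chi_5> = (1/6)[1*(1)*conj(1) + 1*(-exp(I*pi/3))*conj(exp(-I*pi/3)) + 1*(exp(2*I*pi/3))*conj(exp(-2*I*pi/3)) + 1*(1)*conj(-1) + 1*(exp(-2*I*pi/3))*conj(exp(2*I*pi/3)) + 1*(-exp(-I*pi/3))*conj(exp(I*pi/3))]
      = (1/6)[(1) + (-exp(2*I*pi/3)) + (exp(-2*I*pi/3)) + (-1) + (exp(2*I*pi/3)) + (-exp(-2*I*pi/3))] = 0/6 = 0
(Exp terms are combined using exp(i*s)*conj(exp(i*t)) = exp(i*(s-t)), and sums of them are collapsed using the identity that for every m > 1 the m distinct m-th roots of unity sum to 0, e.g. 1 + exp(2*I*pi/3) + exp(-2*I*pi/3) = 0.)
Hence the multiplicities are chi_4: 1. Dimension check: dim(chi_3)*dim(chi_1) = 1*1 = 1 and sum (mult * dim) = 1*1 = 1.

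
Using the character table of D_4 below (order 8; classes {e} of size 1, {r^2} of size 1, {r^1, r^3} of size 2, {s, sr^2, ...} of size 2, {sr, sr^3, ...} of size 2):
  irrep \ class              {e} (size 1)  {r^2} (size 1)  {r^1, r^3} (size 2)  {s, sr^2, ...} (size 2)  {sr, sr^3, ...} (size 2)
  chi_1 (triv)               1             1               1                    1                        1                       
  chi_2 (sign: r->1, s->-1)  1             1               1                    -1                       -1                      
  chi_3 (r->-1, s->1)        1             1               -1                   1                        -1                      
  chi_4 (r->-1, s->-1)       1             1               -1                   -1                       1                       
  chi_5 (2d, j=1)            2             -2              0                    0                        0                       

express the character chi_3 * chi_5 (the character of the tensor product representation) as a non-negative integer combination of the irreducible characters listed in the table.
chi_3 tensor chi_5 = chi_5 (all other irreducibles have multiplicity 0).

Derivation: The character of a tensor product is the pointwise product (chi_3 * chi_5)(C) = chi_3(C) * chi_5(C):
  {e}: (1)*(2), {r^2}: (1)*(-2), {r^1, r^3}: (-1)*(0), {s, sr^2, ...}: (1)*(0), {sr, sr^3, ...}: (-1)*(0)
so (chi_3 * chi_5) takes values
  {e} -> 2, {r^2} -> -2, {r^1, r^3} -> 0, {s, sr^2, ...} -> 0, {sr, sr^3, ...} -> 0.
Now take the inner product of this character with each irreducible chi from the table, <chi_3*chi_5, chi> = (1/8) sum_C |C| (chi_3*chi_5)(C) conj(chi(C)):
  <chi_3*chi_5, chi_1> = (1/8)[1*(2)*conj(1) + 1*(-2)*conj(1) + 2*(0)*conj(1) + 2*(0)*conj(1) + 2*(0)*conj(1)]
      = (1/8)[(2) + (-2) + (0) + (0) + (0)] = 0/8 = 0
  <chi_3*chi_5, chi_2> = (1/8)[1*(2)*conj(1) + 1*(-2)*conj(1) + 2*(0)*conj(1) + 2*(0)*conj(-1) + 2*(0)*conj(-1)]
      = (1/8)[(2) + (-2) + (0) + (0) + (0)] = 0/8 = 0
  <chi_3*chi_5, chi_3> = (1/8)[1*(2)*conj(1) + 1*(-2)*conj(1) + 2*(0)*conj(-1) + 2*(0)*conj(1) + 2*(0)*conj(-1)]
      = (1/8)[(2) + (-2) + (0) + (0) + (0)] = 0/8 = 0
  <chi_3*chi_5, chi_4> = (1/8)[1*(2)*conj(1) + 1*(-2)*conj(1) + 2*(0)*conj(-1) + 2*(0)*conj(-1) + 2*(0)*conj(1)]
      = (1/8)[(2) + (-2) + (0) + (0) + (0)] = 0/8 = 0
  <chi_3*chi_5, chi_5> = (1/8)[1*(2)*conj(2) + 1*(-2)*conj(-2) + 2*(0)*conj(0) + 2*(0)*conj(0) + 2*(0)*conj(0)]
      = (1/8)[(4) + (4) + (0) + (0) + (0)] = 8/8 = 1
Hence the multiplicities are chi_5: 1. Dimension check: dim(chi_3)*dim(chi_5) = 1*2 = 2 and sum (mult * dim) = 1*2 = 2.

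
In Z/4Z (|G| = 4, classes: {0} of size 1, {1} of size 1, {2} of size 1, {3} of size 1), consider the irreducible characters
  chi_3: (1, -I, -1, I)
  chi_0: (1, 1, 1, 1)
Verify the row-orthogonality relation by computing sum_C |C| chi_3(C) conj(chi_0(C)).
Sum = 0; so <chi_3, chi_0> = 0 (distinct irreducibles are orthogonal).

Derivation: Compute term by term over conjugacy classes (|C| * chi_3(C) * conj(chi_0(C))):
  1*(1)*conj(1) + 1*(-I)*conj(1) + 1*(-1)*conj(1) + 1*(I)*conj(1)
  = (1) + (-I) + (-1) + (I)
  = 0.
(Exp terms are combined using exp(i*s)*conj(exp(i*t)) = exp(i*(s-t)), and sums of them are collapsed using the identity that for every m > 1 the m distinct m-th roots of unity sum to 0, e.g. 1 + exp(2*I*pi/3) + exp(-2*I*pi/3) = 0.)
Dividing by |G| = 4 gives 0/4 = 0, matching the row-orthogonality relation <chi_3, chi_0> = [chi_3 = chi_0].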